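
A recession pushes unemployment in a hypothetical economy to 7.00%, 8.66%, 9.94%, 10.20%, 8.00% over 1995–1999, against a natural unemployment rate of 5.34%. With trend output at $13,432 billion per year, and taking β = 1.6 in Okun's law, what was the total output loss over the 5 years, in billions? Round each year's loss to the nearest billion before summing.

Year 1995: gap = -1.6 × (7 - 5.34) = -2.656%, loss ≈ 13432 × 2.656/100 ≈ 357.
Year 1996: gap = -1.6 × (8.66 - 5.34) = -5.312%, loss ≈ 13432 × 5.312/100 ≈ 714.
Year 1997: gap = -1.6 × (9.94 - 5.34) = -7.36%, loss ≈ 13432 × 7.36/100 ≈ 989.
Year 1998: gap = -1.6 × (10.2 - 5.34) = -7.776%, loss ≈ 13432 × 7.776/100 ≈ 1044.
Year 1999: gap = -1.6 × (8 - 5.34) = -4.256%, loss ≈ 13432 × 4.256/100 ≈ 572.
Total lost output = 357 + 714 + 989 + 1044 + 572 = 3676 billion.

$3,676 billion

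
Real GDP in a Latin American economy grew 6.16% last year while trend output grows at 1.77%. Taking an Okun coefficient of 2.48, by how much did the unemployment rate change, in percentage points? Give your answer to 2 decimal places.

Growth-rate Okun's law: g_Y = g_Y* - β × Δu, so Δu = (g_Y* - g_Y)/β.
Δu = (1.77 - 6.16)/2.48 = -4.39/2.48 = -1.77 percentage points.

-1.77 percentage points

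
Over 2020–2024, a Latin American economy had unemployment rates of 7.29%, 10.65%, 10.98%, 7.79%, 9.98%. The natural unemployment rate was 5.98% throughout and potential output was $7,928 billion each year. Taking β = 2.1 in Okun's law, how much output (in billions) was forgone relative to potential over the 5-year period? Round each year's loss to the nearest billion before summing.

Year 2020: gap = -2.1 × (7.29 - 5.98) = -2.751%, loss ≈ 7928 × 2.751/100 ≈ 218.
Year 2021: gap = -2.1 × (10.65 - 5.98) = -9.807%, loss ≈ 7928 × 9.807/100 ≈ 777.
Year 2022: gap = -2.1 × (10.98 - 5.98) = -10.5%, loss ≈ 7928 × 10.5/100 ≈ 832.
Year 2023: gap = -2.1 × (7.79 - 5.98) = -3.801%, loss ≈ 7928 × 3.801/100 ≈ 301.
Year 2024: gap = -2.1 × (9.98 - 5.98) = -8.4%, loss ≈ 7928 × 8.4/100 ≈ 666.
Total lost output = 218 + 777 + 832 + 301 + 666 = 2794 billion.

$2,794 billion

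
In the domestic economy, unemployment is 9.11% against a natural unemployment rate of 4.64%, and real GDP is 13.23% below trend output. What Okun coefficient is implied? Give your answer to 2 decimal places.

Okun's law: output gap = -β × (u - u*).
-13.23 = -β × (9.11 - 4.64) = -β × 4.47, so β = 13.23/4.47 = 2.96.

β ≈ 2.96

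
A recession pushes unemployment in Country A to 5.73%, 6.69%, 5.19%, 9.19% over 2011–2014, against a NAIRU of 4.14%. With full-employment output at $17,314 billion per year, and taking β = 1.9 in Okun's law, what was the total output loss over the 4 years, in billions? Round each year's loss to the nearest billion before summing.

Year 2011: gap = -1.9 × (5.73 - 4.14) = -3.021%, loss ≈ 17314 × 3.021/100 ≈ 523.
Year 2012: gap = -1.9 × (6.69 - 4.14) = -4.845%, loss ≈ 17314 × 4.845/100 ≈ 839.
Year 2013: gap = -1.9 × (5.19 - 4.14) = -1.995%, loss ≈ 17314 × 1.995/100 ≈ 345.
Year 2014: gap = -1.9 × (9.19 - 4.14) = -9.595%, loss ≈ 17314 × 9.595/100 ≈ 1661.
Total lost output = 523 + 839 + 345 + 1661 = 3368 billion.

$3,368 billion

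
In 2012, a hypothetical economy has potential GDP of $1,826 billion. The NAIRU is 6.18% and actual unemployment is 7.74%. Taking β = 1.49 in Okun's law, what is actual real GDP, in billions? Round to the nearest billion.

$1,784 billion

Unemployment gap = 7.74 - 6.18 = 1.56 points, so the output gap is -1.49 × 1.56 = -2.3244%.
Actual GDP = 1826 × (1 - 2.3244/100) = 1826 × 0.976756 ≈ 1784 billion.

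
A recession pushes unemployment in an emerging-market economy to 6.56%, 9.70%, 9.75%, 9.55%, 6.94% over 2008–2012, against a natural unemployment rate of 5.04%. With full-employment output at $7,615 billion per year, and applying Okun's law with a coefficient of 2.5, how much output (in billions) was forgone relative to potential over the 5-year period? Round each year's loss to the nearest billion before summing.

$3,294 billion

Year 2008: gap = -2.5 × (6.56 - 5.04) = -3.8%, loss ≈ 7615 × 3.8/100 ≈ 289.
Year 2009: gap = -2.5 × (9.7 - 5.04) = -11.65%, loss ≈ 7615 × 11.65/100 ≈ 887.
Year 2010: gap = -2.5 × (9.75 - 5.04) = -11.775%, loss ≈ 7615 × 11.775/100 ≈ 897.
Year 2011: gap = -2.5 × (9.55 - 5.04) = -11.275%, loss ≈ 7615 × 11.275/100 ≈ 859.
Year 2012: gap = -2.5 × (6.94 - 5.04) = -4.75%, loss ≈ 7615 × 4.75/100 ≈ 362.
Total lost output = 289 + 887 + 897 + 859 + 362 = 3294 billion.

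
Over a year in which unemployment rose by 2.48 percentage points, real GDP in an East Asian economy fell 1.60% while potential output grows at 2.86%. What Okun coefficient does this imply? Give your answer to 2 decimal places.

β ≈ 1.80

Growth form: g_Y = g_Y* - β × Δu, so β = (g_Y* - g_Y)/Δu.
β = (2.86 + 1.6)/2.48 = 4.46/2.48 = 1.80.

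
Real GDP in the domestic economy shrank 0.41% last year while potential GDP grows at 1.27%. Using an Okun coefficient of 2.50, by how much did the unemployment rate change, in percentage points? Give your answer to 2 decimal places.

Growth-rate Okun's law: g_Y = g_Y* - β × Δu, so Δu = (g_Y* - g_Y)/β.
Δu = (1.27 + 0.41)/2.50 = 1.68/2.50 = 0.67 percentage points.

0.67 percentage points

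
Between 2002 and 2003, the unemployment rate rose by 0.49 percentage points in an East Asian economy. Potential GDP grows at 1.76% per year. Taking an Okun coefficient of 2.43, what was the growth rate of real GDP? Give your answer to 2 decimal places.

0.57%

Growth-rate Okun's law: g_Y = g_Y* - β × Δu.
g_Y = 1.76 - 2.43 × (0.49) = 1.76 - 1.1907 = 0.5693%, i.e. 0.57% to 2 d.p.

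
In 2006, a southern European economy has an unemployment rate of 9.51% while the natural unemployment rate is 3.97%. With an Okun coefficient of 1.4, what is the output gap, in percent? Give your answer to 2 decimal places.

-7.76%

The unemployment gap is 9.51 - 3.97 = 5.54 percentage points.
Okun's law gives an output gap of -1.4 × 5.54 = -7.756%, i.e. 7.76% below potential.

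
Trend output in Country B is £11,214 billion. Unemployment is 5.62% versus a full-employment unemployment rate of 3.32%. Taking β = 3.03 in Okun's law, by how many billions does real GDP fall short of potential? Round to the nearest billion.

£782 billion

Output gap = -3.03 × (5.62 - 3.32) = -3.03 × 2.3 = -6.969%.
Actual GDP ≈ 11214 × 0.93031 ≈ 10432 billion, so the shortfall is 11214 - 10432 = 782 billion.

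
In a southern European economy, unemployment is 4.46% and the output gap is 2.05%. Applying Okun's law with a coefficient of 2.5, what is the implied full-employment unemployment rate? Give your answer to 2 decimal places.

5.28%

From Okun's law, u - u* = -(output gap)/β = -(2.05)/2.5 = -0.82 points.
So u* = 4.46 + 0.82 = 5.28%.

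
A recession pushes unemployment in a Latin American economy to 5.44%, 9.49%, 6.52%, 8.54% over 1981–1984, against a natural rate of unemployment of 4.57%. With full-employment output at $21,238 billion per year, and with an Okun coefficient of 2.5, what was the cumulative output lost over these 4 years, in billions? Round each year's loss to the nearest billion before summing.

Year 1981: gap = -2.5 × (5.44 - 4.57) = -2.175%, loss ≈ 21238 × 2.175/100 ≈ 462.
Year 1982: gap = -2.5 × (9.49 - 4.57) = -12.3%, loss ≈ 21238 × 12.3/100 ≈ 2612.
Year 1983: gap = -2.5 × (6.52 - 4.57) = -4.875%, loss ≈ 21238 × 4.875/100 ≈ 1035.
Year 1984: gap = -2.5 × (8.54 - 4.57) = -9.925%, loss ≈ 21238 × 9.925/100 ≈ 2108.
Total lost output = 462 + 2612 + 1035 + 2108 = 6217 billion.

$6,217 billion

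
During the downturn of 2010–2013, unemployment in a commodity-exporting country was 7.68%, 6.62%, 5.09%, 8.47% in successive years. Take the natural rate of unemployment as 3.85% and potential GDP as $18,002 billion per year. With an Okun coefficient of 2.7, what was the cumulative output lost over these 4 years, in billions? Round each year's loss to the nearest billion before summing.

$6,057 billion

Year 2010: gap = -2.7 × (7.68 - 3.85) = -10.341%, loss ≈ 18002 × 10.341/100 ≈ 1862.
Year 2011: gap = -2.7 × (6.62 - 3.85) = -7.479%, loss ≈ 18002 × 7.479/100 ≈ 1346.
Year 2012: gap = -2.7 × (5.09 - 3.85) = -3.348%, loss ≈ 18002 × 3.348/100 ≈ 603.
Year 2013: gap = -2.7 × (8.47 - 3.85) = -12.474%, loss ≈ 18002 × 12.474/100 ≈ 2246.
Total lost output = 1862 + 1346 + 603 + 2246 = 6057 billion.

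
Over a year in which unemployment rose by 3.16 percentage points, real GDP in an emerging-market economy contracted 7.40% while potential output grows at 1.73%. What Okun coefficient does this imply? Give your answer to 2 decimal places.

Growth form: g_Y = g_Y* - β × Δu, so β = (g_Y* - g_Y)/Δu.
β = (1.73 + 7.4)/3.16 = 9.13/3.16 = 2.89.

β ≈ 2.89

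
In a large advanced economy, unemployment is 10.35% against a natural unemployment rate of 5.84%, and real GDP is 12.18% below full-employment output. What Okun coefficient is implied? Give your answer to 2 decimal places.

Okun's law: output gap = -β × (u - u*).
-12.18 = -β × (10.35 - 5.84) = -β × 4.51, so β = 12.18/4.51 = 2.70.

β ≈ 2.70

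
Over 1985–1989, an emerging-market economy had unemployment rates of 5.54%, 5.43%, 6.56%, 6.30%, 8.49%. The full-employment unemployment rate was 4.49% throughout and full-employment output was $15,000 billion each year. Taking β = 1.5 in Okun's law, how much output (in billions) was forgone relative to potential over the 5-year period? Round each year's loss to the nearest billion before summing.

$2,221 billion

Year 1985: gap = -1.5 × (5.54 - 4.49) = -1.575%, loss ≈ 15000 × 1.575/100 ≈ 236.
Year 1986: gap = -1.5 × (5.43 - 4.49) = -1.41%, loss ≈ 15000 × 1.41/100 ≈ 212.
Year 1987: gap = -1.5 × (6.56 - 4.49) = -3.105%, loss ≈ 15000 × 3.105/100 ≈ 466.
Year 1988: gap = -1.5 × (6.3 - 4.49) = -2.715%, loss ≈ 15000 × 2.715/100 ≈ 407.
Year 1989: gap = -1.5 × (8.49 - 4.49) = -6%, loss ≈ 15000 × 6/100 ≈ 900.
Total lost output = 236 + 212 + 466 + 407 + 900 = 2221 billion.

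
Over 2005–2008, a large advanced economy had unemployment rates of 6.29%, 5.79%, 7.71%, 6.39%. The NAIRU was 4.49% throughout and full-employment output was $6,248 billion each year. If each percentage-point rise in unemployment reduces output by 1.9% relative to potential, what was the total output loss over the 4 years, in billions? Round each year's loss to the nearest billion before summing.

$976 billion

Year 2005: gap = -1.9 × (6.29 - 4.49) = -3.42%, loss ≈ 6248 × 3.42/100 ≈ 214.
Year 2006: gap = -1.9 × (5.79 - 4.49) = -2.47%, loss ≈ 6248 × 2.47/100 ≈ 154.
Year 2007: gap = -1.9 × (7.71 - 4.49) = -6.118%, loss ≈ 6248 × 6.118/100 ≈ 382.
Year 2008: gap = -1.9 × (6.39 - 4.49) = -3.61%, loss ≈ 6248 × 3.61/100 ≈ 226.
Total lost output = 214 + 154 + 382 + 226 = 976 billion.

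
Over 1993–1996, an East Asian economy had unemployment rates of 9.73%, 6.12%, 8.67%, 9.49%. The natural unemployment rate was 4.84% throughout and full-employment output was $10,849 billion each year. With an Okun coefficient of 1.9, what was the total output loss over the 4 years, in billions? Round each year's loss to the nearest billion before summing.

$3,020 billion

Year 1993: gap = -1.9 × (9.73 - 4.84) = -9.291%, loss ≈ 10849 × 9.291/100 ≈ 1008.
Year 1994: gap = -1.9 × (6.12 - 4.84) = -2.432%, loss ≈ 10849 × 2.432/100 ≈ 264.
Year 1995: gap = -1.9 × (8.67 - 4.84) = -7.277%, loss ≈ 10849 × 7.277/100 ≈ 789.
Year 1996: gap = -1.9 × (9.49 - 4.84) = -8.835%, loss ≈ 10849 × 8.835/100 ≈ 959.
Total lost output = 1008 + 264 + 789 + 959 = 3020 billion.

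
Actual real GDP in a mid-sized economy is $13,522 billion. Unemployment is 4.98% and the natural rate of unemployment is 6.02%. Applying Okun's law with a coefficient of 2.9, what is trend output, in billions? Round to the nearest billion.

$13,126 billion

Unemployment gap = 4.98 - 6.02 = -1.04 points, so output gap = -2.9 × (-1.04) = 3.016%.
Since Y = Y* × (1 + gap/100), Y* = 13522/1.03016 ≈ 13126 billion.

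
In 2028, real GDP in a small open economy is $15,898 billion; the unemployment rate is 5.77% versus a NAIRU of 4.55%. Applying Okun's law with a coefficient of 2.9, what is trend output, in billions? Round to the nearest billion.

$16,481 billion

Unemployment gap = 5.77 - 4.55 = 1.22 points, so output gap = -2.9 × 1.22 = -3.538%.
Since Y = Y* × (1 + gap/100), Y* = 15898/0.96462 ≈ 16481 billion.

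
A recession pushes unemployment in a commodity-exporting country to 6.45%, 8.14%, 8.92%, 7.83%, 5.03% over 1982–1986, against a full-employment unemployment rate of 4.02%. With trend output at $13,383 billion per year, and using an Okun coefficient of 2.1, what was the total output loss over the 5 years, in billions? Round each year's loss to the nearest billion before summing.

$4,573 billion

Year 1982: gap = -2.1 × (6.45 - 4.02) = -5.103%, loss ≈ 13383 × 5.103/100 ≈ 683.
Year 1983: gap = -2.1 × (8.14 - 4.02) = -8.652%, loss ≈ 13383 × 8.652/100 ≈ 1158.
Year 1984: gap = -2.1 × (8.92 - 4.02) = -10.29%, loss ≈ 13383 × 10.29/100 ≈ 1377.
Year 1985: gap = -2.1 × (7.83 - 4.02) = -8.001%, loss ≈ 13383 × 8.001/100 ≈ 1071.
Year 1986: gap = -2.1 × (5.03 - 4.02) = -2.121%, loss ≈ 13383 × 2.121/100 ≈ 284.
Total lost output = 683 + 1158 + 1377 + 1071 + 284 = 4573 billion.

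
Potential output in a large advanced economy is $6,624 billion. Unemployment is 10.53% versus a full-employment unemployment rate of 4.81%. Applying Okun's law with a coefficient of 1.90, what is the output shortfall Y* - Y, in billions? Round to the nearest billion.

$720 billion

Output gap = -1.90 × (10.53 - 4.81) = -1.9 × 5.72 = -10.868%.
Actual GDP ≈ 6624 × 0.89132 ≈ 5904 billion, so the shortfall is 6624 - 5904 = 720 billion.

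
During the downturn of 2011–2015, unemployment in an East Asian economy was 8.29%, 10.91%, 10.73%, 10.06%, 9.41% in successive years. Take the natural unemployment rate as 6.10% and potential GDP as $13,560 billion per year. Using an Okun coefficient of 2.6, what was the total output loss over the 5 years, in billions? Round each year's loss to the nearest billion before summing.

Year 2011: gap = -2.6 × (8.29 - 6.1) = -5.694%, loss ≈ 13560 × 5.694/100 ≈ 772.
Year 2012: gap = -2.6 × (10.91 - 6.1) = -12.506%, loss ≈ 13560 × 12.506/100 ≈ 1696.
Year 2013: gap = -2.6 × (10.73 - 6.1) = -12.038%, loss ≈ 13560 × 12.038/100 ≈ 1632.
Year 2014: gap = -2.6 × (10.06 - 6.1) = -10.296%, loss ≈ 13560 × 10.296/100 ≈ 1396.
Year 2015: gap = -2.6 × (9.41 - 6.1) = -8.606%, loss ≈ 13560 × 8.606/100 ≈ 1167.
Total lost output = 772 + 1696 + 1632 + 1396 + 1167 = 6663 billion.

$6,663 billion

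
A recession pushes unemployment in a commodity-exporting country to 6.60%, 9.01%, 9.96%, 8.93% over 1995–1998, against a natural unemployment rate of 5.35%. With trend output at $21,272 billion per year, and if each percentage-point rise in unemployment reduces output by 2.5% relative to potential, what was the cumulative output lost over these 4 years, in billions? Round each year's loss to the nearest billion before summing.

Year 1995: gap = -2.5 × (6.6 - 5.35) = -3.125%, loss ≈ 21272 × 3.125/100 ≈ 665.
Year 1996: gap = -2.5 × (9.01 - 5.35) = -9.15%, loss ≈ 21272 × 9.15/100 ≈ 1946.
Year 1997: gap = -2.5 × (9.96 - 5.35) = -11.525%, loss ≈ 21272 × 11.525/100 ≈ 2452.
Year 1998: gap = -2.5 × (8.93 - 5.35) = -8.95%, loss ≈ 21272 × 8.95/100 ≈ 1904.
Total lost output = 665 + 1946 + 2452 + 1904 = 6967 billion.

$6,967 billion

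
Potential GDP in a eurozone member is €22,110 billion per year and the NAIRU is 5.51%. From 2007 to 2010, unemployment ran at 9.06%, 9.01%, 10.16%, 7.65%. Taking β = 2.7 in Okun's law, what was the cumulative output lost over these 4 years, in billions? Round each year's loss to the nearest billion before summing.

€8,262 billion

Year 2007: gap = -2.7 × (9.06 - 5.51) = -9.585%, loss ≈ 22110 × 9.585/100 ≈ 2119.
Year 2008: gap = -2.7 × (9.01 - 5.51) = -9.45%, loss ≈ 22110 × 9.45/100 ≈ 2089.
Year 2009: gap = -2.7 × (10.16 - 5.51) = -12.555%, loss ≈ 22110 × 12.555/100 ≈ 2776.
Year 2010: gap = -2.7 × (7.65 - 5.51) = -5.778%, loss ≈ 22110 × 5.778/100 ≈ 1278.
Total lost output = 2119 + 2089 + 2776 + 1278 = 8262 billion.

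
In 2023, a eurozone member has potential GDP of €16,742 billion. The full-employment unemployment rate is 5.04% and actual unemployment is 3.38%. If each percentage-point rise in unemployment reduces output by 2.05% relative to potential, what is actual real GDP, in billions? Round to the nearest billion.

Unemployment gap = 3.38 - 5.04 = -1.66 points, so the output gap is -2.05 × (-1.66) = 3.403%.
Actual GDP = 16742 × (1 + 3.403/100) = 16742 × 1.03403 ≈ 17312 billion.

€17,312 billion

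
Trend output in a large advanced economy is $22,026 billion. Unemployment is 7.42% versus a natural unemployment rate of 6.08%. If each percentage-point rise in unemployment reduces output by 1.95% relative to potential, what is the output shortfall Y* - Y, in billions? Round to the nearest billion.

Output gap = -1.95 × (7.42 - 6.08) = -1.95 × 1.34 = -2.613%.
Actual GDP ≈ 22026 × 0.97387 ≈ 21450 billion, so the shortfall is 22026 - 21450 = 576 billion.

$576 billion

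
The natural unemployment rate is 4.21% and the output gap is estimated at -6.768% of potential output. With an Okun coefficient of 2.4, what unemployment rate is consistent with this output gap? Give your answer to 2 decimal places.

From Okun's law, u - u* = -(output gap)/β = -(-6.768)/2.4 = 2.82 points.
So u = 4.21 + 2.82 = 7.03%.

7.03%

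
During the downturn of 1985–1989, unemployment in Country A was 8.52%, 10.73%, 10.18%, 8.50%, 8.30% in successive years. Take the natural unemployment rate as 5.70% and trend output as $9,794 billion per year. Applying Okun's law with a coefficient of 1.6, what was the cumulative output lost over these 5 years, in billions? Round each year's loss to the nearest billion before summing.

$2,778 billion

Year 1985: gap = -1.6 × (8.52 - 5.7) = -4.512%, loss ≈ 9794 × 4.512/100 ≈ 442.
Year 1986: gap = -1.6 × (10.73 - 5.7) = -8.048%, loss ≈ 9794 × 8.048/100 ≈ 788.
Year 1987: gap = -1.6 × (10.18 - 5.7) = -7.168%, loss ≈ 9794 × 7.168/100 ≈ 702.
Year 1988: gap = -1.6 × (8.5 - 5.7) = -4.48%, loss ≈ 9794 × 4.48/100 ≈ 439.
Year 1989: gap = -1.6 × (8.3 - 5.7) = -4.16%, loss ≈ 9794 × 4.16/100 ≈ 407.
Total lost output = 442 + 788 + 702 + 439 + 407 = 2778 billion.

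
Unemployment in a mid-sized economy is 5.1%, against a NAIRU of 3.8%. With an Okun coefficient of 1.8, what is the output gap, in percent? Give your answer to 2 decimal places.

-2.34%

The unemployment gap is 5.1 - 3.8 = 1.3 percentage points.
Okun's law gives an output gap of -1.8 × 1.3 = -2.34%, i.e. 2.34% below potential.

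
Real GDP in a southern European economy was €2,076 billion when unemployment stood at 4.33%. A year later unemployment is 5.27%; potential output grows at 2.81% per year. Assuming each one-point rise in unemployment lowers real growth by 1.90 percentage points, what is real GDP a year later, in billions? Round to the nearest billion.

Δu = 5.27 - 4.33 = 0.94 points.
Okun's law (growth form): g_Y = g_Y* - β × Δu = 2.81 - 1.90 × (0.94) = 2.81 - 1.786 = 1.024%.
Real GDP in the next year = 2076 × (1 + 1.024/100) = 2076 × 1.01024 ≈ 2097 billion.

€2,097 billion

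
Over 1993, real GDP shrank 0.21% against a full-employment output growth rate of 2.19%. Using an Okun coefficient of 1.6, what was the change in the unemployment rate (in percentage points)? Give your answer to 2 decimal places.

1.50 percentage points

Growth-rate Okun's law: g_Y = g_Y* - β × Δu, so Δu = (g_Y* - g_Y)/β.
Δu = (2.19 + 0.21)/1.6 = 2.4/1.6 = 1.50 percentage points.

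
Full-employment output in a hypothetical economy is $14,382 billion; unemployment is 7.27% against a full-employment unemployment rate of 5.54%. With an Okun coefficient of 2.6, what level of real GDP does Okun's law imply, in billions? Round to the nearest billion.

Unemployment gap = 7.27 - 5.54 = 1.73 points, so the output gap is -2.6 × 1.73 = -4.498%.
Actual GDP = 14382 × (1 - 4.498/100) = 14382 × 0.95502 ≈ 13735 billion.

$13,735 billion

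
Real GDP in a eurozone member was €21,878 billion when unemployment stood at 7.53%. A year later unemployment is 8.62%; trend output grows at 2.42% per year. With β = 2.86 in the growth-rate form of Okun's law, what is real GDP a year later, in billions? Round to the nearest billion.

€21,725 billion

Δu = 8.62 - 7.53 = 1.09 points.
Okun's law (growth form): g_Y = g_Y* - β × Δu = 2.42 - 2.86 × (1.09) = 2.42 - 3.1174 = -0.6974%.
Real GDP in the next year = 21878 × (1 - 0.6974/100) = 21878 × 0.993026 ≈ 21725 billion.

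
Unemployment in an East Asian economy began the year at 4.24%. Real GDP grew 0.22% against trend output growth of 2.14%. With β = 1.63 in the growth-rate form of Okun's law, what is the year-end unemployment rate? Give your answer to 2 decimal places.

Growth-rate Okun's law: g_Y = g_Y* - β × Δu, so Δu = (g_Y* - g_Y)/β.
Δu = (2.14 - 0.22)/1.63 = 1.92/1.63 = 1.18 percentage points.
Year-end unemployment = 4.24 + 1.18 = 5.42%.

5.42%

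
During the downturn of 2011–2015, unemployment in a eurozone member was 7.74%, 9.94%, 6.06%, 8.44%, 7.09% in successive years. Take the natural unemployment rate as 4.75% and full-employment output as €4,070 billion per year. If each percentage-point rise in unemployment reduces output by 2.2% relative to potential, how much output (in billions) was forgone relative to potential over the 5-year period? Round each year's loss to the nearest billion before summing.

Year 2011: gap = -2.2 × (7.74 - 4.75) = -6.578%, loss ≈ 4070 × 6.578/100 ≈ 268.
Year 2012: gap = -2.2 × (9.94 - 4.75) = -11.418%, loss ≈ 4070 × 11.418/100 ≈ 465.
Year 2013: gap = -2.2 × (6.06 - 4.75) = -2.882%, loss ≈ 4070 × 2.882/100 ≈ 117.
Year 2014: gap = -2.2 × (8.44 - 4.75) = -8.118%, loss ≈ 4070 × 8.118/100 ≈ 330.
Year 2015: gap = -2.2 × (7.09 - 4.75) = -5.148%, loss ≈ 4070 × 5.148/100 ≈ 210.
Total lost output = 268 + 465 + 117 + 330 + 210 = 1390 billion.

€1,390 billion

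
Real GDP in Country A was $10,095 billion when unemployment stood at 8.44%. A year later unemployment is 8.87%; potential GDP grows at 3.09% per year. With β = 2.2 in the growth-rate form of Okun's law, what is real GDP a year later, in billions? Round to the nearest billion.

$10,311 billion

Δu = 8.87 - 8.44 = 0.43 points.
Okun's law (growth form): g_Y = g_Y* - β × Δu = 3.09 - 2.2 × (0.43) = 3.09 - 0.946 = 2.144%.
Real GDP in the next year = 10095 × (1 + 2.144/100) = 10095 × 1.02144 ≈ 10311 billion.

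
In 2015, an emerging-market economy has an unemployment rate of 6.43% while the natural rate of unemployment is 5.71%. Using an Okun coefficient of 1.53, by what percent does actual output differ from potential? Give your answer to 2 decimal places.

-1.10%

The unemployment gap is 6.43 - 5.71 = 0.72 percentage points.
Okun's law gives an output gap of -1.53 × 0.72 = -1.1016%, i.e. 1.10% below potential.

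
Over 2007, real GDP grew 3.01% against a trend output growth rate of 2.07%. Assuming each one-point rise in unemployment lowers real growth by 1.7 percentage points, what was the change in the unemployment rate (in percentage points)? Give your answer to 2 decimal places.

-0.55 percentage points

Growth-rate Okun's law: g_Y = g_Y* - β × Δu, so Δu = (g_Y* - g_Y)/β.
Δu = (2.07 - 3.01)/1.7 = -0.94/1.7 = -0.55 percentage points.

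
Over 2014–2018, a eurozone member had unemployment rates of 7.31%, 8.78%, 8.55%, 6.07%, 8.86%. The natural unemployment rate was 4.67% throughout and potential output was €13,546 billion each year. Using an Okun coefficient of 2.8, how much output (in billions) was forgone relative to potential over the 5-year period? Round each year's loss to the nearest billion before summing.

€6,152 billion

Year 2014: gap = -2.8 × (7.31 - 4.67) = -7.392%, loss ≈ 13546 × 7.392/100 ≈ 1001.
Year 2015: gap = -2.8 × (8.78 - 4.67) = -11.508%, loss ≈ 13546 × 11.508/100 ≈ 1559.
Year 2016: gap = -2.8 × (8.55 - 4.67) = -10.864%, loss ≈ 13546 × 10.864/100 ≈ 1472.
Year 2017: gap = -2.8 × (6.07 - 4.67) = -3.92%, loss ≈ 13546 × 3.92/100 ≈ 531.
Year 2018: gap = -2.8 × (8.86 - 4.67) = -11.732%, loss ≈ 13546 × 11.732/100 ≈ 1589.
Total lost output = 1001 + 1559 + 1472 + 531 + 1589 = 6152 billion.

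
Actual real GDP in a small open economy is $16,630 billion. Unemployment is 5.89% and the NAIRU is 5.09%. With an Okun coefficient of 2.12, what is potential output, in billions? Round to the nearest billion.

Unemployment gap = 5.89 - 5.09 = 0.8 points, so output gap = -2.12 × 0.8 = -1.696%.
Since Y = Y* × (1 + gap/100), Y* = 16630/0.98304 ≈ 16917 billion.

$16,917 billion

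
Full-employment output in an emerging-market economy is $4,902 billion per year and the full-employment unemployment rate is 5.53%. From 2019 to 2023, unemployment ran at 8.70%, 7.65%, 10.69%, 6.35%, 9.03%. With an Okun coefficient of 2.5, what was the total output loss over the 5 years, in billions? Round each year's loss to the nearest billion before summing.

Year 2019: gap = -2.5 × (8.7 - 5.53) = -7.925%, loss ≈ 4902 × 7.925/100 ≈ 388.
Year 2020: gap = -2.5 × (7.65 - 5.53) = -5.3%, loss ≈ 4902 × 5.3/100 ≈ 260.
Year 2021: gap = -2.5 × (10.69 - 5.53) = -12.9%, loss ≈ 4902 × 12.9/100 ≈ 632.
Year 2022: gap = -2.5 × (6.35 - 5.53) = -2.05%, loss ≈ 4902 × 2.05/100 ≈ 100.
Year 2023: gap = -2.5 × (9.03 - 5.53) = -8.75%, loss ≈ 4902 × 8.75/100 ≈ 429.
Total lost output = 388 + 260 + 632 + 100 + 429 = 1809 billion.

$1,809 billion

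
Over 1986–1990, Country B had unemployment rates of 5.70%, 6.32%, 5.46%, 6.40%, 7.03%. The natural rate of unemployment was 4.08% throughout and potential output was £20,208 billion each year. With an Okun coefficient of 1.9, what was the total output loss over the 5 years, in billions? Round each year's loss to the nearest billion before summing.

Year 1986: gap = -1.9 × (5.7 - 4.08) = -3.078%, loss ≈ 20208 × 3.078/100 ≈ 622.
Year 1987: gap = -1.9 × (6.32 - 4.08) = -4.256%, loss ≈ 20208 × 4.256/100 ≈ 860.
Year 1988: gap = -1.9 × (5.46 - 4.08) = -2.622%, loss ≈ 20208 × 2.622/100 ≈ 530.
Year 1989: gap = -1.9 × (6.4 - 4.08) = -4.408%, loss ≈ 20208 × 4.408/100 ≈ 891.
Year 1990: gap = -1.9 × (7.03 - 4.08) = -5.605%, loss ≈ 20208 × 5.605/100 ≈ 1133.
Total lost output = 622 + 860 + 530 + 891 + 1133 = 4036 billion.

£4,036 billion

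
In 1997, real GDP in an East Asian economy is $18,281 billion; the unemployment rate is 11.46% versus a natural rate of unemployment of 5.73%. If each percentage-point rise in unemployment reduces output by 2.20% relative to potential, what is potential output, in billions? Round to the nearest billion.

Unemployment gap = 11.46 - 5.73 = 5.73 points, so output gap = -2.2 × 5.73 = -12.606%.
Since Y = Y* × (1 + gap/100), Y* = 18281/0.87394 ≈ 20918 billion.

$20,918 billion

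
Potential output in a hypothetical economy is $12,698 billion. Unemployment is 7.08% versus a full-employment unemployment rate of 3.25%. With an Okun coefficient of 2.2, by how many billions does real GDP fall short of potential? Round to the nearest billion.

$1,070 billion

Output gap = -2.2 × (7.08 - 3.25) = -2.2 × 3.83 = -8.426%.
Actual GDP ≈ 12698 × 0.91574 ≈ 11628 billion, so the shortfall is 12698 - 11628 = 1070 billion.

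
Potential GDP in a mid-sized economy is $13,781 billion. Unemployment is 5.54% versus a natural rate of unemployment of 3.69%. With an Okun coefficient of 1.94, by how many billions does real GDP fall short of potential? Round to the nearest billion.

$495 billion

Output gap = -1.94 × (5.54 - 3.69) = -1.94 × 1.85 = -3.589%.
Actual GDP ≈ 13781 × 0.96411 ≈ 13286 billion, so the shortfall is 13781 - 13286 = 495 billion.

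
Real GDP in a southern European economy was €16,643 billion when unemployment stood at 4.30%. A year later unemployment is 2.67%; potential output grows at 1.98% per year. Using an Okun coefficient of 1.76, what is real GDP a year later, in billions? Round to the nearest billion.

Δu = 2.67 - 4.3 = -1.63 points.
Okun's law (growth form): g_Y = g_Y* - β × Δu = 1.98 - 1.76 × (-1.63) = 1.98 + 2.8688 = 4.8488%.
Real GDP in the next year = 16643 × (1 + 4.8488/100) = 16643 × 1.048488 ≈ 17450 billion.

€17,450 billion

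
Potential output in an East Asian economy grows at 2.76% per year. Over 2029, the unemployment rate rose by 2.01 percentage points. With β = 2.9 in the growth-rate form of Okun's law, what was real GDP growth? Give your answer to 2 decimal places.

Growth-rate Okun's law: g_Y = g_Y* - β × Δu.
g_Y = 2.76 - 2.9 × (2.01) = 2.76 - 5.829 = -3.069%, i.e. -3.07% to 2 d.p.

-3.07%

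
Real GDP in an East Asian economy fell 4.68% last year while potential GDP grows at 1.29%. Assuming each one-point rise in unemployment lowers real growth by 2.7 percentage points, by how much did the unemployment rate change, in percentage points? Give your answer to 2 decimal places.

2.21 percentage points

Growth-rate Okun's law: g_Y = g_Y* - β × Δu, so Δu = (g_Y* - g_Y)/β.
Δu = (1.29 + 4.68)/2.7 = 5.97/2.7 = 2.21 percentage points.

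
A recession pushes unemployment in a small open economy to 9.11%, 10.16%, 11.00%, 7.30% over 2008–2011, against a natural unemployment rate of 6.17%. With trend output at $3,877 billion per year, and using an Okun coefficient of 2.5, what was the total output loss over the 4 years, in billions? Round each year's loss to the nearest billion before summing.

Year 2008: gap = -2.5 × (9.11 - 6.17) = -7.35%, loss ≈ 3877 × 7.35/100 ≈ 285.
Year 2009: gap = -2.5 × (10.16 - 6.17) = -9.975%, loss ≈ 3877 × 9.975/100 ≈ 387.
Year 2010: gap = -2.5 × (11 - 6.17) = -12.075%, loss ≈ 3877 × 12.075/100 ≈ 468.
Year 2011: gap = -2.5 × (7.3 - 6.17) = -2.825%, loss ≈ 3877 × 2.825/100 ≈ 110.
Total lost output = 285 + 387 + 468 + 110 = 1250 billion.

$1,250 billion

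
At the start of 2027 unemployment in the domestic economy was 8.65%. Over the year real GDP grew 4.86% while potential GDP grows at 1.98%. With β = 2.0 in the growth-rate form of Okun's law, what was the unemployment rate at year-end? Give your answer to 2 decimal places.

Growth-rate Okun's law: g_Y = g_Y* - β × Δu, so Δu = (g_Y* - g_Y)/β.
Δu = (1.98 - 4.86)/2.0 = -2.88/2.0 = -1.44 percentage points.
Year-end unemployment = 8.65 - 1.44 = 7.21%.

7.21%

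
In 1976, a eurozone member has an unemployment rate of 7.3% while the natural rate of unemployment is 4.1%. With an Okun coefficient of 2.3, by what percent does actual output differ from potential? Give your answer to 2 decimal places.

-7.36%

The unemployment gap is 7.3 - 4.1 = 3.2 percentage points.
Okun's law gives an output gap of -2.3 × 3.2 = -7.36%, i.e. 7.36% below potential.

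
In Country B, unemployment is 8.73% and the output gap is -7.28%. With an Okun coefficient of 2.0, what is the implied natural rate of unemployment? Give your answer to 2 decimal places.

5.09%

From Okun's law, u - u* = -(output gap)/β = -(-7.28)/2.0 = 3.64 points.
So u* = 8.73 - 3.64 = 5.09%.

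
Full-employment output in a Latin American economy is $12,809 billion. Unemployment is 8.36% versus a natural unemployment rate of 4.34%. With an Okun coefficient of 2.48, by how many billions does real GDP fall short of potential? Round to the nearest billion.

$1,277 billion

Output gap = -2.48 × (8.36 - 4.34) = -2.48 × 4.02 = -9.9696%.
Actual GDP ≈ 12809 × 0.900304 ≈ 11532 billion, so the shortfall is 12809 - 11532 = 1277 billion.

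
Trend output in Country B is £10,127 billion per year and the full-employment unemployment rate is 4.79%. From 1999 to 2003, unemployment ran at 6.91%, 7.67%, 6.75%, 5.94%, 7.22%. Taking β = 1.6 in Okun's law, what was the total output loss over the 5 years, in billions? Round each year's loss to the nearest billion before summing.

Year 1999: gap = -1.6 × (6.91 - 4.79) = -3.392%, loss ≈ 10127 × 3.392/100 ≈ 344.
Year 2000: gap = -1.6 × (7.67 - 4.79) = -4.608%, loss ≈ 10127 × 4.608/100 ≈ 467.
Year 2001: gap = -1.6 × (6.75 - 4.79) = -3.136%, loss ≈ 10127 × 3.136/100 ≈ 318.
Year 2002: gap = -1.6 × (5.94 - 4.79) = -1.84%, loss ≈ 10127 × 1.84/100 ≈ 186.
Year 2003: gap = -1.6 × (7.22 - 4.79) = -3.888%, loss ≈ 10127 × 3.888/100 ≈ 394.
Total lost output = 344 + 467 + 318 + 186 + 394 = 1709 billion.

£1,709 billion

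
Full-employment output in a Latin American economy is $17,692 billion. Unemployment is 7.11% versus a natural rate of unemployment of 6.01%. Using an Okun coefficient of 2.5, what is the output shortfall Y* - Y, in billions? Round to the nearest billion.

$487 billion

Output gap = -2.5 × (7.11 - 6.01) = -2.5 × 1.1 = -2.75%.
Actual GDP ≈ 17692 × 0.9725 ≈ 17205 billion, so the shortfall is 17692 - 17205 = 487 billion.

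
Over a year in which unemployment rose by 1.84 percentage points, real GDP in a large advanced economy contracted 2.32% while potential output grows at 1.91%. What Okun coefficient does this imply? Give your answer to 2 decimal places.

Growth form: g_Y = g_Y* - β × Δu, so β = (g_Y* - g_Y)/Δu.
β = (1.91 + 2.32)/1.84 = 4.23/1.84 = 2.30.

β ≈ 2.30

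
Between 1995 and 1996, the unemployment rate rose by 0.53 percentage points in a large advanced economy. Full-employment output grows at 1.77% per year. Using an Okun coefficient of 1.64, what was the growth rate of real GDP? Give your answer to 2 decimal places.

0.90%

Growth-rate Okun's law: g_Y = g_Y* - β × Δu.
g_Y = 1.77 - 1.64 × (0.53) = 1.77 - 0.8692 = 0.9008%, i.e. 0.90% to 2 d.p.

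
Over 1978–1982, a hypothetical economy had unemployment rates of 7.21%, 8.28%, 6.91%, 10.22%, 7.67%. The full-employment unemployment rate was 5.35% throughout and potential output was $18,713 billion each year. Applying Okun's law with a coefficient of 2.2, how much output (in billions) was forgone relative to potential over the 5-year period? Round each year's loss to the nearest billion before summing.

$5,574 billion

Year 1978: gap = -2.2 × (7.21 - 5.35) = -4.092%, loss ≈ 18713 × 4.092/100 ≈ 766.
Year 1979: gap = -2.2 × (8.28 - 5.35) = -6.446%, loss ≈ 18713 × 6.446/100 ≈ 1206.
Year 1980: gap = -2.2 × (6.91 - 5.35) = -3.432%, loss ≈ 18713 × 3.432/100 ≈ 642.
Year 1981: gap = -2.2 × (10.22 - 5.35) = -10.714%, loss ≈ 18713 × 10.714/100 ≈ 2005.
Year 1982: gap = -2.2 × (7.67 - 5.35) = -5.104%, loss ≈ 18713 × 5.104/100 ≈ 955.
Total lost output = 766 + 1206 + 642 + 2005 + 955 = 5574 billion.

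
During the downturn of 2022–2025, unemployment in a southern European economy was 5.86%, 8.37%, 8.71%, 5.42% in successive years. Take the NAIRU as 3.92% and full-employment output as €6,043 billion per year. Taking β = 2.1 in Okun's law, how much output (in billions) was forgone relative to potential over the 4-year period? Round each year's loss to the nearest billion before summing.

€1,609 billion

Year 2022: gap = -2.1 × (5.86 - 3.92) = -4.074%, loss ≈ 6043 × 4.074/100 ≈ 246.
Year 2023: gap = -2.1 × (8.37 - 3.92) = -9.345%, loss ≈ 6043 × 9.345/100 ≈ 565.
Year 2024: gap = -2.1 × (8.71 - 3.92) = -10.059%, loss ≈ 6043 × 10.059/100 ≈ 608.
Year 2025: gap = -2.1 × (5.42 - 3.92) = -3.15%, loss ≈ 6043 × 3.15/100 ≈ 190.
Total lost output = 246 + 565 + 608 + 190 = 1609 billion.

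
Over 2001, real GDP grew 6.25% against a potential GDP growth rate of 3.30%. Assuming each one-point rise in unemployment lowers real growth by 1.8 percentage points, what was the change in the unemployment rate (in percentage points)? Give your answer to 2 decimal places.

-1.64 percentage points

Growth-rate Okun's law: g_Y = g_Y* - β × Δu, so Δu = (g_Y* - g_Y)/β.
Δu = (3.3 - 6.25)/1.8 = -2.95/1.8 = -1.64 percentage points.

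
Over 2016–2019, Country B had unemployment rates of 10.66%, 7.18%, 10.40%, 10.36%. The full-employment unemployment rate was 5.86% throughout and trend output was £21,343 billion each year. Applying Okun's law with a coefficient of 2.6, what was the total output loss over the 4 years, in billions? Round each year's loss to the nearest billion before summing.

£8,412 billion

Year 2016: gap = -2.6 × (10.66 - 5.86) = -12.48%, loss ≈ 21343 × 12.48/100 ≈ 2664.
Year 2017: gap = -2.6 × (7.18 - 5.86) = -3.432%, loss ≈ 21343 × 3.432/100 ≈ 732.
Year 2018: gap = -2.6 × (10.4 - 5.86) = -11.804%, loss ≈ 21343 × 11.804/100 ≈ 2519.
Year 2019: gap = -2.6 × (10.36 - 5.86) = -11.7%, loss ≈ 21343 × 11.7/100 ≈ 2497.
Total lost output = 2664 + 732 + 2519 + 2497 = 8412 billion.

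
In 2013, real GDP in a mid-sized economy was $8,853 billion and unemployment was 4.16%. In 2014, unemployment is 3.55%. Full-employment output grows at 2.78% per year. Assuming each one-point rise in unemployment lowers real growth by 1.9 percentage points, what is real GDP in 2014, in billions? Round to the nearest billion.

Δu = 3.55 - 4.16 = -0.61 points.
Okun's law (growth form): g_Y = g_Y* - β × Δu = 2.78 - 1.9 × (-0.61) = 2.78 + 1.159 = 3.939%.
Real GDP in the next year = 8853 × (1 + 3.939/100) = 8853 × 1.03939 ≈ 9202 billion.

$9,202 billion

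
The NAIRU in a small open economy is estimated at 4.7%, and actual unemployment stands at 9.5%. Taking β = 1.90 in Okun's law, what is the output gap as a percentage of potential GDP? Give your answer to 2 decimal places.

-9.12%

The unemployment gap is 9.5 - 4.7 = 4.8 percentage points.
Okun's law gives an output gap of -1.9 × 4.8 = -9.12%, i.e. 9.12% below potential.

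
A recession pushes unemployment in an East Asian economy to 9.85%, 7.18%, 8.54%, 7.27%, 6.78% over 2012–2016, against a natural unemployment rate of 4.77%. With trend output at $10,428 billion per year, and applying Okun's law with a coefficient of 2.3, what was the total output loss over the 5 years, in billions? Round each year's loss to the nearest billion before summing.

$3,782 billion

Year 2012: gap = -2.3 × (9.85 - 4.77) = -11.684%, loss ≈ 10428 × 11.684/100 ≈ 1218.
Year 2013: gap = -2.3 × (7.18 - 4.77) = -5.543%, loss ≈ 10428 × 5.543/100 ≈ 578.
Year 2014: gap = -2.3 × (8.54 - 4.77) = -8.671%, loss ≈ 10428 × 8.671/100 ≈ 904.
Year 2015: gap = -2.3 × (7.27 - 4.77) = -5.75%, loss ≈ 10428 × 5.75/100 ≈ 600.
Year 2016: gap = -2.3 × (6.78 - 4.77) = -4.623%, loss ≈ 10428 × 4.623/100 ≈ 482.
Total lost output = 1218 + 578 + 904 + 600 + 482 = 3782 billion.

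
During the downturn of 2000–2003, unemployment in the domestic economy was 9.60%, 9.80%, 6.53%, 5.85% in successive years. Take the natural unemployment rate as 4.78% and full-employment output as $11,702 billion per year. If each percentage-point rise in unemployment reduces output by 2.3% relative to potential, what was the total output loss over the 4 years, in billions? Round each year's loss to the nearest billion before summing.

$3,407 billion

Year 2000: gap = -2.3 × (9.6 - 4.78) = -11.086%, loss ≈ 11702 × 11.086/100 ≈ 1297.
Year 2001: gap = -2.3 × (9.8 - 4.78) = -11.546%, loss ≈ 11702 × 11.546/100 ≈ 1351.
Year 2002: gap = -2.3 × (6.53 - 4.78) = -4.025%, loss ≈ 11702 × 4.025/100 ≈ 471.
Year 2003: gap = -2.3 × (5.85 - 4.78) = -2.461%, loss ≈ 11702 × 2.461/100 ≈ 288.
Total lost output = 1297 + 1351 + 471 + 288 = 3407 billion.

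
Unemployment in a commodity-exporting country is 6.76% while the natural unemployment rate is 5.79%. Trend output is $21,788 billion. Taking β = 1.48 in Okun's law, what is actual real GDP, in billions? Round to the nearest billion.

$21,475 billion

Unemployment gap = 6.76 - 5.79 = 0.97 points, so the output gap is -1.48 × 0.97 = -1.4356%.
Actual GDP = 21788 × (1 - 1.4356/100) = 21788 × 0.985644 ≈ 21475 billion.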